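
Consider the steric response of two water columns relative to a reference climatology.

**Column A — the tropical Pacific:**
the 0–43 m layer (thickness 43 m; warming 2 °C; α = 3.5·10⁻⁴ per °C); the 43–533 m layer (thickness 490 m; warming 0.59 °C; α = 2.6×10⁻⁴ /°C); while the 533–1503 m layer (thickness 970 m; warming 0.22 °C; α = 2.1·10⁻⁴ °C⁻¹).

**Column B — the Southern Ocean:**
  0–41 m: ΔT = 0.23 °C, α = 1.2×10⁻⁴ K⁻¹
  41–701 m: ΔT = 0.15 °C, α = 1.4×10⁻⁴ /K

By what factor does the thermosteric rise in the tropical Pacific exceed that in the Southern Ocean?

A 0–43 m: 3.5×10⁻⁴ × 43 × 2 = 0.03010 m
A Layer 2: 0.59 × 2.6×10⁻⁴ × 490 = 0.075166 m
A 533–1503 m: 970 × 0.22 × 2.1×10⁻⁴ = 0.044814 m
A total: 0.15008 m
B 0–41 m: 41 × 1.2×10⁻⁴ × 0.23 = 0.0011316 m
B 41–701 m: 0.15 × 660 × 1.4×10⁻⁴ = 0.01386 m
B total: 0.0149916 m
Ratio: 0.15008 / 0.0149916 ≈ 10.01

a factor of 10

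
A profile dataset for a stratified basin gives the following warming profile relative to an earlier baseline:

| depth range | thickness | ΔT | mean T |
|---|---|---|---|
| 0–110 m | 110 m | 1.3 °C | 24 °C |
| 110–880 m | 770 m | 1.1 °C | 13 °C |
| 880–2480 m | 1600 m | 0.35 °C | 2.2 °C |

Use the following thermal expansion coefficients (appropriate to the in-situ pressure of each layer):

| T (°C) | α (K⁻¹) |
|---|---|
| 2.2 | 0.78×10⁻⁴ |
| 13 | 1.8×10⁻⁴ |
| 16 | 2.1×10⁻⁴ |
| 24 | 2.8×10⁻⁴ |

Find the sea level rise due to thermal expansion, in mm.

Layer 1 at 24 °C → α = 2.8×10⁻⁴ K⁻¹
Layer 2 at 13 °C → α = 1.8×10⁻⁴ K⁻¹
Layer 3 at 2.2 °C → α = 0.78×10⁻⁴ K⁻¹
Layer 1: 2.8×10⁻⁴ × 110 × 1.3 = 0.04004 m
Layer 2: 770 × 1.8×10⁻⁴ × 1.1 = 0.15246 m
0.78×10⁻⁴ × 0.35 × 1600 = 0.04368 m
Δh = 0.04004 + 0.15246 + 0.04368 = 0.23618 m ≈ 240 mm

Δh = 240 mm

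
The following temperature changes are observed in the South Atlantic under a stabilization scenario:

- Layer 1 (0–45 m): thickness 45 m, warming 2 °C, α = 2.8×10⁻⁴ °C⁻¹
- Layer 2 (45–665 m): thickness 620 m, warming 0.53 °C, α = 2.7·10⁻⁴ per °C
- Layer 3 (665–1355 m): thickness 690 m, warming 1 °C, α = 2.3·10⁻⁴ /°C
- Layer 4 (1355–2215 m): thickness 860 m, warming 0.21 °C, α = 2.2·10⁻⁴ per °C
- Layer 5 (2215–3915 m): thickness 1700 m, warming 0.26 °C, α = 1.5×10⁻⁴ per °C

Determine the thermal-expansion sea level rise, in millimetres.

Layer 1: 2.8×10⁻⁴ × 45 × 2 = 0.02520 m
0.53 × 2.7×10⁻⁴ × 620 = 0.088722 m
Layer 3: 1 × 690 × 2.3×10⁻⁴ = 0.15870 m
Layer 4: 860 × 0.21 × 2.2×10⁻⁴ = 0.039732 m
2215–3915 m: 1.5×10⁻⁴ × 0.26 × 1700 = 0.06630 m
Δh = 0.02520 + 0.088722 + 0.15870 + 0.039732 + 0.06630 = 0.378654 m ≈ 380 mm

Δh = 380 mm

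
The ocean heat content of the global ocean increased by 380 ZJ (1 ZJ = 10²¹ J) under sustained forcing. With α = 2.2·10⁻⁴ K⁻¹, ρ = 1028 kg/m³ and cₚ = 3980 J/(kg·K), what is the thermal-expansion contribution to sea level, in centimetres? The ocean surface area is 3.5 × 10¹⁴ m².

Per unit area: Q = 380×10²¹ / (3.5×10¹⁴) ≈ 1.086×10⁹ J/m²
Δh = αQ/(ρcₚ) = 2.2×10⁻⁴ × 1.086×10⁹ / (1028 × 3980) ≈ 0.058395 m

Δh = 5.8 cm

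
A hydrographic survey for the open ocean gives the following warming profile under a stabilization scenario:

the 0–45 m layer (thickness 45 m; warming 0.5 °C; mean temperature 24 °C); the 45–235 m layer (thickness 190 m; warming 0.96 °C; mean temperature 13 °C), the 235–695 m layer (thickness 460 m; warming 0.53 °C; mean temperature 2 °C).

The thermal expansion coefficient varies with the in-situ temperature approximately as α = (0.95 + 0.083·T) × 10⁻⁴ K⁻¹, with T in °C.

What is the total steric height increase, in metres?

0.0708 m of thermosteric rise

Layer 1: α = (0.95 + 0.083×24)×10⁻⁴ = 2.942×10⁻⁴ K⁻¹
Layer 2: α = (0.95 + 0.083×13)×10⁻⁴ = 2.029×10⁻⁴ K⁻¹
Layer 3: α = (0.95 + 0.083×2)×10⁻⁴ = 1.116×10⁻⁴ K⁻¹
Layer 1: 45 × 2.942×10⁻⁴ × 0.5 = 0.0066195 m
45–235 m: 2.029×10⁻⁴ × 0.96 × 190 = 0.03700896 m
Layer 3: 460 × 1.116×10⁻⁴ × 0.53 = 0.02720808 m
Δh = 0.0066195 + 0.03700896 + 0.02720808 = 0.07083654 m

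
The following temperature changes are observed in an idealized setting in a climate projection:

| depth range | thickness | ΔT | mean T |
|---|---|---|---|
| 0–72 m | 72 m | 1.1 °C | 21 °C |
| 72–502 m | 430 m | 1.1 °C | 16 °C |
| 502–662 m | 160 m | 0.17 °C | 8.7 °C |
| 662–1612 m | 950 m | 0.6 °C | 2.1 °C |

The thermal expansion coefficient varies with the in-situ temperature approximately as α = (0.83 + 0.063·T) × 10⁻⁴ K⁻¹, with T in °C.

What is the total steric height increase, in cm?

Layer 1: α = (0.83 + 0.063×21)×10⁻⁴ = 2.153×10⁻⁴ K⁻¹
Layer 2: α = (0.83 + 0.063×16)×10⁻⁴ = 1.838×10⁻⁴ K⁻¹
Layer 3: α = (0.83 + 0.063×8.7)×10⁻⁴ = 1.3781×10⁻⁴ K⁻¹
Layer 4: α = (0.83 + 0.063×2.1)×10⁻⁴ = 0.9623×10⁻⁴ K⁻¹
72 × 1.1 × 2.153×10⁻⁴ = 0.01705176 m
Layer 2: 1.838×10⁻⁴ × 1.1 × 430 = 0.0869374 m
Layer 3: 160 × 0.17 × 1.3781×10⁻⁴ = 0.003748432 m
662–1612 m: 0.9623×10⁻⁴ × 0.6 × 950 = 0.0548511 m
Δh = 0.01705176 + 0.0869374 + 0.003748432 + 0.0548511 = 0.162588692 m

16.3 cm of thermosteric rise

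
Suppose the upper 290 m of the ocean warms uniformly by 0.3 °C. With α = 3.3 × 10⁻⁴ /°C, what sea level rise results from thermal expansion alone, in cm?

Δh = 2.87 cm

Δh = αΔT·H = 3.3×10⁻⁴ × 0.3 × 290 = 0.02871 m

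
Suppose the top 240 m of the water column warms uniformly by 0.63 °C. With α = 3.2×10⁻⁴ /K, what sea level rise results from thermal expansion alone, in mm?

Δh = αΔT·H = 3.2×10⁻⁴ × 0.63 × 240 = 0.048384 m

48.4 mm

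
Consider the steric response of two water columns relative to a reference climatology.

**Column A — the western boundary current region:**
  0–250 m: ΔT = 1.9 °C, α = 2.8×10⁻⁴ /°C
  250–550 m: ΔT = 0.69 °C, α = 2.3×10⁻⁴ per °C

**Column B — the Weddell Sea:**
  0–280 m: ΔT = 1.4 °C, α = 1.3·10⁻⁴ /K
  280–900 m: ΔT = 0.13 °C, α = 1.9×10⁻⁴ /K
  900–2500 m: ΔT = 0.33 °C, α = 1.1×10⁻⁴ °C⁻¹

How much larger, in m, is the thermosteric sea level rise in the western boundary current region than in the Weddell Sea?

0.056 m

A Layer 1: 250 × 2.8×10⁻⁴ × 1.9 = 0.13300 m
A 300 × 0.69 × 2.3×10⁻⁴ = 0.04761 m
A total: 0.18061 m
B Layer 1: 1.3×10⁻⁴ × 1.4 × 280 = 0.05096 m
B 280–900 m: 620 × 0.13 × 1.9×10⁻⁴ = 0.015314 m
B 1600 × 1.1×10⁻⁴ × 0.33 = 0.05808 m
B total: 0.124354 m
Difference: 0.18061 − 0.124354 = 0.056256 m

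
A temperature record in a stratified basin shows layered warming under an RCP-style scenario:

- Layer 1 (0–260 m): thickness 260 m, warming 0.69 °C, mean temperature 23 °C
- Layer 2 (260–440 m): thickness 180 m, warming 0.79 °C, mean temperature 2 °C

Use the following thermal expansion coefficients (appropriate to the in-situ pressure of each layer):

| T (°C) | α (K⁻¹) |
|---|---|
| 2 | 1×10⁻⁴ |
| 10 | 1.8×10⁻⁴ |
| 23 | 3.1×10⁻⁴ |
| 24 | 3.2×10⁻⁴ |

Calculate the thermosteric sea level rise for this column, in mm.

Layer 1 at 23 °C → α = 3.1×10⁻⁴ K⁻¹
Layer 2 at 2 °C → α = 1×10⁻⁴ K⁻¹
Layer 1: 0.69 × 3.1×10⁻⁴ × 260 = 0.055614 m
Layer 2: 180 × 1×10⁻⁴ × 0.79 = 0.01422 m
Δh = 0.055614 + 0.01422 = 0.069834 m

69.8 mm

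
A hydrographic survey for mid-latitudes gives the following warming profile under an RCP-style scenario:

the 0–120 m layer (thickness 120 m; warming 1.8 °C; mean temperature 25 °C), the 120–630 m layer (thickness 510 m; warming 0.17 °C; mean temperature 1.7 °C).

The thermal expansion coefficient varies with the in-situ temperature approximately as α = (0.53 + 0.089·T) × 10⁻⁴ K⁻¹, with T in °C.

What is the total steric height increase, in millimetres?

Layer 1: α = (0.53 + 0.089×25)×10⁻⁴ = 2.755×10⁻⁴ K⁻¹
Layer 2: α = (0.53 + 0.089×1.7)×10⁻⁴ = 0.6813×10⁻⁴ K⁻¹
120 × 1.8 × 2.755×10⁻⁴ = 0.059508 m
510 × 0.6813×10⁻⁴ × 0.17 = 0.005906871 m
Δh = 0.059508 + 0.005906871 = 0.065414871 m

65.4 mm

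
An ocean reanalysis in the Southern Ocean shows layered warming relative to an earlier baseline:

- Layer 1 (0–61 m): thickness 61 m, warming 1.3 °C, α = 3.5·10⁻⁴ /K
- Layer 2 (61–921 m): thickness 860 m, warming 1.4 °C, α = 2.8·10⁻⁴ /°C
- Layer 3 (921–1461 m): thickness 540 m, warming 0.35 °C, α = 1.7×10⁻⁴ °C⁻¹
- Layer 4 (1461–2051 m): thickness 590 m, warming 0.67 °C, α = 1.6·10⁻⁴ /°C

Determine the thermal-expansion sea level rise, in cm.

46 cm of thermosteric rise

0–61 m: 1.3 × 3.5×10⁻⁴ × 61 = 0.027755 m
Layer 2: 860 × 1.4 × 2.8×10⁻⁴ = 0.33712 m
Layer 3: 540 × 0.35 × 1.7×10⁻⁴ = 0.03213 m
1.6×10⁻⁴ × 0.67 × 590 = 0.063248 m
Δh = 0.027755 + 0.33712 + 0.03213 + 0.063248 = 0.460253 m ≈ 46 cm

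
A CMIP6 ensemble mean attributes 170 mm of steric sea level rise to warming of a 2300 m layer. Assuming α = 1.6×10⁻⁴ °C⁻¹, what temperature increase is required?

about 0.46 K

ΔT = Δh/(αH) = 0.17 / (1.6×10⁻⁴ × 2300) ≈ 0.4620 K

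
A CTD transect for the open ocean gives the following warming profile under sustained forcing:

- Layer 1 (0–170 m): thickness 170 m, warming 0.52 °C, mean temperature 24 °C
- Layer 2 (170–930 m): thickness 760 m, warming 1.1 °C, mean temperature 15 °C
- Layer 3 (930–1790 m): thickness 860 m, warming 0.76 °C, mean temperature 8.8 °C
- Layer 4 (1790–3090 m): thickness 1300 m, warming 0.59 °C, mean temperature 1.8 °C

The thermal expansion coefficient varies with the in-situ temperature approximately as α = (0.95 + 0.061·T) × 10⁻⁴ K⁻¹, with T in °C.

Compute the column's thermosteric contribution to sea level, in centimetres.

about 36 cm

Layer 1: α = (0.95 + 0.061×24)×10⁻⁴ = 2.414×10⁻⁴ K⁻¹
Layer 2: α = (0.95 + 0.061×15)×10⁻⁴ = 1.865×10⁻⁴ K⁻¹
Layer 3: α = (0.95 + 0.061×8.8)×10⁻⁴ = 1.4868×10⁻⁴ K⁻¹
Layer 4: α = (0.95 + 0.061×1.8)×10⁻⁴ = 1.0598×10⁻⁴ K⁻¹
0–170 m: 0.52 × 2.414×10⁻⁴ × 170 = 0.02133976 m
Layer 2: 1.865×10⁻⁴ × 1.1 × 760 = 0.155914 m
Layer 3: 860 × 0.76 × 1.4868×10⁻⁴ = 0.097177248 m
0.59 × 1300 × 1.0598×10⁻⁴ = 0.08128666 m
Δh = 0.02133976 + 0.155914 + 0.097177248 + 0.08128666 = 0.355717668 m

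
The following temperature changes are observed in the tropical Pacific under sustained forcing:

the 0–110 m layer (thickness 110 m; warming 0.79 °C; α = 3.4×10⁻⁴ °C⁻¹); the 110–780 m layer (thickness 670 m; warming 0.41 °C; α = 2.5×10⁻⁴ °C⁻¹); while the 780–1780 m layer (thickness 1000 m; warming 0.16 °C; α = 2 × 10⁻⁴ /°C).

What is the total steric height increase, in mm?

130 mm of thermosteric rise

3.4×10⁻⁴ × 0.79 × 110 = 0.029546 m
110–780 m: 0.41 × 670 × 2.5×10⁻⁴ = 0.068675 m
Layer 3: 2×10⁻⁴ × 1000 × 0.16 = 0.03200 m
Δh = 0.029546 + 0.068675 + 0.03200 = 0.130221 m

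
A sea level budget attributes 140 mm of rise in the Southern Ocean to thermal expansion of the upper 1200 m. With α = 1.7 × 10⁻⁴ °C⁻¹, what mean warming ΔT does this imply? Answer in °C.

ΔT = Δh/(αH) = 0.14 / (1.7×10⁻⁴ × 1200) ≈ 0.6863 °C

0.69 °C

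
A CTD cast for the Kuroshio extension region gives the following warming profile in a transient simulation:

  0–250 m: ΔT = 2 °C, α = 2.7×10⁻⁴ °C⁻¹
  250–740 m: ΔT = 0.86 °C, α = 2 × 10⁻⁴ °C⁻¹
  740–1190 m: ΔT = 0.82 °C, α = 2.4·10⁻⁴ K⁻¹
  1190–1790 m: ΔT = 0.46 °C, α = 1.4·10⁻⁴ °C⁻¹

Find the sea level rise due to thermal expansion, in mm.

0–250 m: 2 × 250 × 2.7×10⁻⁴ = 0.13500 m
490 × 0.86 × 2×10⁻⁴ = 0.08428 m
Layer 3: 0.82 × 450 × 2.4×10⁻⁴ = 0.08856 m
1.4×10⁻⁴ × 0.46 × 600 = 0.03864 m
Δh = 0.13500 + 0.08428 + 0.08856 + 0.03864 = 0.34648 m ≈ 350 mm

350 mm of thermosteric rise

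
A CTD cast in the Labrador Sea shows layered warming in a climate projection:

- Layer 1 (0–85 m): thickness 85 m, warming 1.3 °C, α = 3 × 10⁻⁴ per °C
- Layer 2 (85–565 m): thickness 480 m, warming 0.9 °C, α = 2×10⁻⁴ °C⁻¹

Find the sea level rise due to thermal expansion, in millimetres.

Layer 1: 1.3 × 3×10⁻⁴ × 85 = 0.03315 m
Layer 2: 480 × 0.9 × 2×10⁻⁴ = 0.08640 m
Δh = 0.03315 + 0.08640 = 0.11955 m

Δh = 120 mm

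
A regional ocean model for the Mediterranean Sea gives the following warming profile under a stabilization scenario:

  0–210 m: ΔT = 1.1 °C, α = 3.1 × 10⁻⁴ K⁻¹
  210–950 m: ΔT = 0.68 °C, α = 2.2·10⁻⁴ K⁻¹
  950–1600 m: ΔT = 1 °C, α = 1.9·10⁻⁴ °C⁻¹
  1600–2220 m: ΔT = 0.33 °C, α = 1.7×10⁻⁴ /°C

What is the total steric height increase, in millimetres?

340 mm of thermosteric rise

Layer 1: 1.1 × 3.1×10⁻⁴ × 210 = 0.07161 m
210–950 m: 740 × 0.68 × 2.2×10⁻⁴ = 0.110704 m
950–1600 m: 1.9×10⁻⁴ × 1 × 650 = 0.12350 m
Layer 4: 0.33 × 620 × 1.7×10⁻⁴ = 0.034782 m
Δh = 0.07161 + 0.110704 + 0.12350 + 0.034782 = 0.340596 m ≈ 340 mm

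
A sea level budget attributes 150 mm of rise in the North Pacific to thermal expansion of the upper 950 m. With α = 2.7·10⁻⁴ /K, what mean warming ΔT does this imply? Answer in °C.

ΔT ≈ 0.585 °C

ΔT = Δh/(αH) = 0.15 / (2.7×10⁻⁴ × 950) ≈ 0.5848 °C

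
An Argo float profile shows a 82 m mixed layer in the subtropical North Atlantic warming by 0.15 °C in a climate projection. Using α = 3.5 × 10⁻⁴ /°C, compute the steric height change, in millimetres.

Δh = αΔT·H = 3.5×10⁻⁴ × 0.15 × 82 = 0.004305 m

about 4.3 mm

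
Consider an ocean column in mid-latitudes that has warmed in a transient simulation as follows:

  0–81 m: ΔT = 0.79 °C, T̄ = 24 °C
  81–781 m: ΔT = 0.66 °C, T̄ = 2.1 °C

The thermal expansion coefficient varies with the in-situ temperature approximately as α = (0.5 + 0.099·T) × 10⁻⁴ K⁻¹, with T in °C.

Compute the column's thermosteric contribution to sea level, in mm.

Layer 1: α = (0.5 + 0.099×24)×10⁻⁴ = 2.876×10⁻⁴ K⁻¹
Layer 2: α = (0.5 + 0.099×2.1)×10⁻⁴ = 0.7079×10⁻⁴ K⁻¹
0–81 m: 81 × 0.79 × 2.876×10⁻⁴ = 0.018403524 m
81–781 m: 700 × 0.7079×10⁻⁴ × 0.66 = 0.03270498 m
Δh = 0.018403524 + 0.03270498 = 0.051108504 m

51.1 mm of thermosteric rise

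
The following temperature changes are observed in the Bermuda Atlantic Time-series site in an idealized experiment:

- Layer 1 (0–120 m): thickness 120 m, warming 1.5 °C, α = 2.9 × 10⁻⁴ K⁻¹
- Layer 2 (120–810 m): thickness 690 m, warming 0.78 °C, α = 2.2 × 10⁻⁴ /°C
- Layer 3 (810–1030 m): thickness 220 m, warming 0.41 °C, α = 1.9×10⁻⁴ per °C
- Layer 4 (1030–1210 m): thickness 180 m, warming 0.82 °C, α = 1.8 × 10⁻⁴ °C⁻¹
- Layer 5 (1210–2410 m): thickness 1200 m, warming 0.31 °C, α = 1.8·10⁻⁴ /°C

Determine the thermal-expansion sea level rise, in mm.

Δh = 280 mm

1.5 × 2.9×10⁻⁴ × 120 = 0.05220 m
120–810 m: 0.78 × 2.2×10⁻⁴ × 690 = 0.118404 m
810–1030 m: 1.9×10⁻⁴ × 0.41 × 220 = 0.017138 m
1030–1210 m: 180 × 1.8×10⁻⁴ × 0.82 = 0.026568 m
Layer 5: 1.8×10⁻⁴ × 1200 × 0.31 = 0.06696 m
Δh = 0.05220 + 0.118404 + 0.017138 + 0.026568 + 0.06696 = 0.28127 m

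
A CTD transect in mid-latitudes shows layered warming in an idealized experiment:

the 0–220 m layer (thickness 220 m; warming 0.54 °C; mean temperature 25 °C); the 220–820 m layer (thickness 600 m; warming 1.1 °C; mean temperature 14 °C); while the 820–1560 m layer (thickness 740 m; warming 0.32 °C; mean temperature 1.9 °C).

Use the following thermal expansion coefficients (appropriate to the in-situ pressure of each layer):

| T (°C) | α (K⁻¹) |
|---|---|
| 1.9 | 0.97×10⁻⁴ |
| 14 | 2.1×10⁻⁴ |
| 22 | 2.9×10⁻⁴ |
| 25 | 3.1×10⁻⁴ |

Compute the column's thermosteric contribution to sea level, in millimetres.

Δh = 198 mm

Layer 1 at 25 °C → α = 3.1×10⁻⁴ K⁻¹
Layer 2 at 14 °C → α = 2.1×10⁻⁴ K⁻¹
Layer 3 at 1.9 °C → α = 0.97×10⁻⁴ K⁻¹
0–220 m: 0.54 × 3.1×10⁻⁴ × 220 = 0.036828 m
2.1×10⁻⁴ × 1.1 × 600 = 0.13860 m
Layer 3: 0.32 × 740 × 0.97×10⁻⁴ = 0.0229696 m
Δh = 0.036828 + 0.13860 + 0.0229696 = 0.1983976 m ≈ 198 mm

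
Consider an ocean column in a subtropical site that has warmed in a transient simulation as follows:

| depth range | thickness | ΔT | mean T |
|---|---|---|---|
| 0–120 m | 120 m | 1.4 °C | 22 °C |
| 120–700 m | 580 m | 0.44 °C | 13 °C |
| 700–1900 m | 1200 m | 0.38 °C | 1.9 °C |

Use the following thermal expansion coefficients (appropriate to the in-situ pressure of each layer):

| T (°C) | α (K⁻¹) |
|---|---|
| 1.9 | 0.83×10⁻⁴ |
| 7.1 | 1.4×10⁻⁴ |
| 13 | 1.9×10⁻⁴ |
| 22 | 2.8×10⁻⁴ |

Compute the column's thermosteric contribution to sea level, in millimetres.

Layer 1 at 22 °C → α = 2.8×10⁻⁴ K⁻¹
Layer 2 at 13 °C → α = 1.9×10⁻⁴ K⁻¹
Layer 3 at 1.9 °C → α = 0.83×10⁻⁴ K⁻¹
Layer 1: 120 × 2.8×10⁻⁴ × 1.4 = 0.04704 m
Layer 2: 0.44 × 580 × 1.9×10⁻⁴ = 0.048488 m
Layer 3: 0.83×10⁻⁴ × 0.38 × 1200 = 0.037848 m
Δh = 0.04704 + 0.048488 + 0.037848 = 0.133376 m

about 130 mm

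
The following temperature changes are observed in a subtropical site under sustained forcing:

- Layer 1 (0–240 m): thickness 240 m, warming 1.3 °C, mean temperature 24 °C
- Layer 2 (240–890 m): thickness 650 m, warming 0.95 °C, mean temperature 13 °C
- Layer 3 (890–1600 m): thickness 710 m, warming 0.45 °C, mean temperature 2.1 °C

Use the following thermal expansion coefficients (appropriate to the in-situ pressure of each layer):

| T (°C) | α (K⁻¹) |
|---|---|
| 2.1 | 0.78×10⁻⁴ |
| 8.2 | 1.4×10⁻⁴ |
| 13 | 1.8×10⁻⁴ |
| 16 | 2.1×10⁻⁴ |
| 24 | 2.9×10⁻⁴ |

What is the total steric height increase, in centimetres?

about 22.7 cm

Layer 1 at 24 °C → α = 2.9×10⁻⁴ K⁻¹
Layer 2 at 13 °C → α = 1.8×10⁻⁴ K⁻¹
Layer 3 at 2.1 °C → α = 0.78×10⁻⁴ K⁻¹
2.9×10⁻⁴ × 1.3 × 240 = 0.09048 m
650 × 0.95 × 1.8×10⁻⁴ = 0.11115 m
Layer 3: 0.78×10⁻⁴ × 710 × 0.45 = 0.024921 m
Δh = 0.09048 + 0.11115 + 0.024921 = 0.226551 m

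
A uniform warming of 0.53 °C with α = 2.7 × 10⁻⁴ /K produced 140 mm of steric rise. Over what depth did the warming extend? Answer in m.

H = Δh/(αΔT) = 0.14 / (2.7×10⁻⁴ × 0.53) ≈ 978.3 m

about 980 m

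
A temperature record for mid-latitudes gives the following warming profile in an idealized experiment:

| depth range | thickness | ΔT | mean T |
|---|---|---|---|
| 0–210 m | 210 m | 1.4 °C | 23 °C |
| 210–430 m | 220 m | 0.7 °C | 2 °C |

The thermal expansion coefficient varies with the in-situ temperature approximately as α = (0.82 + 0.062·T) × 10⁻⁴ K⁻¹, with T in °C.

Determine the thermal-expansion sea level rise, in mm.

Layer 1: α = (0.82 + 0.062×23)×10⁻⁴ = 2.246×10⁻⁴ K⁻¹
Layer 2: α = (0.82 + 0.062×2)×10⁻⁴ = 0.944×10⁻⁴ K⁻¹
2.246×10⁻⁴ × 210 × 1.4 = 0.0660324 m
0.944×10⁻⁴ × 0.7 × 220 = 0.0145376 m
Δh = 0.0660324 + 0.0145376 = 0.08057 m

about 80.6 mm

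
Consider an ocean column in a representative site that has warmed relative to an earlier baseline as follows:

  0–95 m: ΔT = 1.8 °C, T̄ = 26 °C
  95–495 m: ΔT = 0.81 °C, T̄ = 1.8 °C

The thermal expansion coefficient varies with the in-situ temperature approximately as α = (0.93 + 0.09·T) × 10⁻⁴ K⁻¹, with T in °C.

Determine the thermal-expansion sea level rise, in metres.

Layer 1: α = (0.93 + 0.09×26)×10⁻⁴ = 3.27×10⁻⁴ K⁻¹
Layer 2: α = (0.93 + 0.09×1.8)×10⁻⁴ = 1.092×10⁻⁴ K⁻¹
0–95 m: 3.27×10⁻⁴ × 95 × 1.8 = 0.055917 m
95–495 m: 400 × 0.81 × 1.092×10⁻⁴ = 0.0353808 m
Δh = 0.055917 + 0.0353808 = 0.0912978 m

0.0913 m of thermosteric rise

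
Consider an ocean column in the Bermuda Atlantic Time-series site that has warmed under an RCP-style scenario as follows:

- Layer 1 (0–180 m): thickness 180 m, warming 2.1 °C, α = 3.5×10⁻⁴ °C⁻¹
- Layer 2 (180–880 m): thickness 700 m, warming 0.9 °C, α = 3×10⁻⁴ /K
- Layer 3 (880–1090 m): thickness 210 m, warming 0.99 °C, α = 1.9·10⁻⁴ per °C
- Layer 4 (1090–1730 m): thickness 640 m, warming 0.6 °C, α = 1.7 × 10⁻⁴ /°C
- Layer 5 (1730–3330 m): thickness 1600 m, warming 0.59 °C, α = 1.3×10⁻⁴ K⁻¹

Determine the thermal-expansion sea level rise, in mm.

Δh ≈ 549 mm

Layer 1: 180 × 2.1 × 3.5×10⁻⁴ = 0.13230 m
Layer 2: 0.9 × 700 × 3×10⁻⁴ = 0.18900 m
210 × 1.9×10⁻⁴ × 0.99 = 0.039501 m
1090–1730 m: 1.7×10⁻⁴ × 640 × 0.6 = 0.06528 m
1730–3330 m: 1.3×10⁻⁴ × 1600 × 0.59 = 0.12272 m
Δh = 0.13230 + 0.18900 + 0.039501 + 0.06528 + 0.12272 = 0.548801 m ≈ 549 mm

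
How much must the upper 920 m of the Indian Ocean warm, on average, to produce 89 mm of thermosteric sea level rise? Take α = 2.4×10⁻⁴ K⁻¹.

ΔT = Δh/(αH) = 0.089 / (2.4×10⁻⁴ × 920) ≈ 0.4031 K

0.40 K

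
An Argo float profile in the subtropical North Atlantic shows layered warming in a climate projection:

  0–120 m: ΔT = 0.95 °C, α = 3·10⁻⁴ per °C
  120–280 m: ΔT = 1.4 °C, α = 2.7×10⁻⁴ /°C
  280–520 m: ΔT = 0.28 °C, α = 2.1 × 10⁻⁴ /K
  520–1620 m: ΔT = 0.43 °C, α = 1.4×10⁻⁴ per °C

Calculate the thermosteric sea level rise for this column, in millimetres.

120 × 3×10⁻⁴ × 0.95 = 0.03420 m
Layer 2: 2.7×10⁻⁴ × 1.4 × 160 = 0.06048 m
Layer 3: 0.28 × 240 × 2.1×10⁻⁴ = 0.014112 m
Layer 4: 0.43 × 1100 × 1.4×10⁻⁴ = 0.06622 m
Δh = 0.03420 + 0.06048 + 0.014112 + 0.06622 = 0.175012 m ≈ 175 mm

about 175 mm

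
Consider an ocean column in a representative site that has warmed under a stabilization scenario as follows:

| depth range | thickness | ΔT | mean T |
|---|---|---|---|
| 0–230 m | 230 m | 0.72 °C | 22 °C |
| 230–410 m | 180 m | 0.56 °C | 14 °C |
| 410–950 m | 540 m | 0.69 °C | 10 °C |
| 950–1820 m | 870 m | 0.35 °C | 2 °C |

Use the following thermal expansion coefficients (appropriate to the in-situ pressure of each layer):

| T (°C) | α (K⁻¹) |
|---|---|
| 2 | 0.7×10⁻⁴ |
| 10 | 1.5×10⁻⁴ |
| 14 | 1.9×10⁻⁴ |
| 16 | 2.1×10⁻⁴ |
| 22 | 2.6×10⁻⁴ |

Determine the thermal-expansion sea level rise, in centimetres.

13.9 cm

Layer 1 at 22 °C → α = 2.6×10⁻⁴ K⁻¹
Layer 2 at 14 °C → α = 1.9×10⁻⁴ K⁻¹
Layer 3 at 10 °C → α = 1.5×10⁻⁴ K⁻¹
Layer 4 at 2 °C → α = 0.7×10⁻⁴ K⁻¹
0–230 m: 230 × 2.6×10⁻⁴ × 0.72 = 0.043056 m
230–410 m: 0.56 × 1.9×10⁻⁴ × 180 = 0.019152 m
Layer 3: 540 × 1.5×10⁻⁴ × 0.69 = 0.05589 m
950–1820 m: 870 × 0.7×10⁻⁴ × 0.35 = 0.021315 m
Δh = 0.043056 + 0.019152 + 0.05589 + 0.021315 = 0.139413 m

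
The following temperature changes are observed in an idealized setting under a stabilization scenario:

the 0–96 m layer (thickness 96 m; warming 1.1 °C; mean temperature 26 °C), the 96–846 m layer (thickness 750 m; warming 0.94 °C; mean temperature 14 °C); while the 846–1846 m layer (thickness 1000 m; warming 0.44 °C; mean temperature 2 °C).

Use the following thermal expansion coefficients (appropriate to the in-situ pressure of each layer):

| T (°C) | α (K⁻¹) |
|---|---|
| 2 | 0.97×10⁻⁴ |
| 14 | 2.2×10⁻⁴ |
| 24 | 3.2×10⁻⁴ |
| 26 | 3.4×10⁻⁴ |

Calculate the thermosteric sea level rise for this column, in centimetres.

Layer 1 at 26 °C → α = 3.4×10⁻⁴ K⁻¹
Layer 2 at 14 °C → α = 2.2×10⁻⁴ K⁻¹
Layer 3 at 2 °C → α = 0.97×10⁻⁴ K⁻¹
96 × 1.1 × 3.4×10⁻⁴ = 0.035904 m
Layer 2: 2.2×10⁻⁴ × 750 × 0.94 = 0.15510 m
846–1846 m: 0.44 × 0.97×10⁻⁴ × 1000 = 0.04268 m
Δh = 0.035904 + 0.15510 + 0.04268 = 0.233684 m

about 23 cm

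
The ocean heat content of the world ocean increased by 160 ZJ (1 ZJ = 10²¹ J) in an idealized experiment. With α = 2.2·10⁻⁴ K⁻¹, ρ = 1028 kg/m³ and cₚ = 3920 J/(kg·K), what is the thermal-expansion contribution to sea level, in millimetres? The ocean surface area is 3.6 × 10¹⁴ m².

about 24 mm

Per unit area: Q = 160×10²¹ / (3.6×10¹⁴) ≈ 4.444×10⁸ J/m²
Δh = αQ/(ρcₚ) = 2.2×10⁻⁴ × 4.444×10⁸ / (1028 × 3920) ≈ 0.024261 m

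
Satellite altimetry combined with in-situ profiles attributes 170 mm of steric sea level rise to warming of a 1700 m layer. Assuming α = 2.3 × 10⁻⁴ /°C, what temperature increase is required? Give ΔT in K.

about 0.43 K

ΔT = Δh/(αH) = 0.17 / (2.3×10⁻⁴ × 1700) ≈ 0.4348 K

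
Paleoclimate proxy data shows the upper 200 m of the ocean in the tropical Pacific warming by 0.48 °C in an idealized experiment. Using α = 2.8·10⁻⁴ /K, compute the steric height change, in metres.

0.027 m

Δh = αΔT·H = 2.8×10⁻⁴ × 0.48 × 200 = 0.02688 m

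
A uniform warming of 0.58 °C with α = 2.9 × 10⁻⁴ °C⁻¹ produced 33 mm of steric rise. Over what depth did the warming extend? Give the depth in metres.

H = Δh/(αΔT) = 0.033 / (2.9×10⁻⁴ × 0.58) ≈ 196.2 m

H ≈ 196 m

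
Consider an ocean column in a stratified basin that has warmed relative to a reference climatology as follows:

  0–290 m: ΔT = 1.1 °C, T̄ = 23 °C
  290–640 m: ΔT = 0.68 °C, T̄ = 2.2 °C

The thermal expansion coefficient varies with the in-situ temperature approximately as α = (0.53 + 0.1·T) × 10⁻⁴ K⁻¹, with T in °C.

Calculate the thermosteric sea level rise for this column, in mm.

Layer 1: α = (0.53 + 0.1×23)×10⁻⁴ = 2.83×10⁻⁴ K⁻¹
Layer 2: α = (0.53 + 0.1×2.2)×10⁻⁴ = 0.75×10⁻⁴ K⁻¹
1.1 × 2.83×10⁻⁴ × 290 = 0.090277 m
Layer 2: 0.75×10⁻⁴ × 0.68 × 350 = 0.01785 m
Δh = 0.090277 + 0.01785 = 0.108127 m

Δh ≈ 108 mm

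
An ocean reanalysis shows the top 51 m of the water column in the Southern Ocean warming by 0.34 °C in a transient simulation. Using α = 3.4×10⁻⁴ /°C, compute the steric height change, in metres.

0.00590 m

Δh = αΔT·H = 3.4×10⁻⁴ × 0.34 × 51 = 0.0058956 m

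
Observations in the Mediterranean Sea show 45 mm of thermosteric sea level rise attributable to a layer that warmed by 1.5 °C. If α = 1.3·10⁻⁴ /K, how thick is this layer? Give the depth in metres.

H ≈ 231 m

H = Δh/(αΔT) = 0.045 / (1.3×10⁻⁴ × 1.5) ≈ 230.8 m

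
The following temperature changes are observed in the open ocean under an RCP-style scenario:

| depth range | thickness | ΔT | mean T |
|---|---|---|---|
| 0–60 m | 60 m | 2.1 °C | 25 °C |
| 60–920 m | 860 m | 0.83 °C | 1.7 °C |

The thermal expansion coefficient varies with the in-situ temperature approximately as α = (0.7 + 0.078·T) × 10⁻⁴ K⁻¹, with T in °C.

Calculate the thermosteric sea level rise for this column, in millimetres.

92.8 mm of thermosteric rise

Layer 1: α = (0.7 + 0.078×25)×10⁻⁴ = 2.65×10⁻⁴ K⁻¹
Layer 2: α = (0.7 + 0.078×1.7)×10⁻⁴ = 0.8326×10⁻⁴ K⁻¹
Layer 1: 60 × 2.65×10⁻⁴ × 2.1 = 0.03339 m
Layer 2: 860 × 0.83 × 0.8326×10⁻⁴ = 0.059430988 m
Δh = 0.03339 + 0.059430988 = 0.092820988 m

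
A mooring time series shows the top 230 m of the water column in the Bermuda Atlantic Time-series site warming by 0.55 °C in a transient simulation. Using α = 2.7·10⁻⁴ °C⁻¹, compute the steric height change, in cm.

3.4 cm of thermosteric rise

Δh = αΔT·H = 2.7×10⁻⁴ × 0.55 × 230 = 0.034155 m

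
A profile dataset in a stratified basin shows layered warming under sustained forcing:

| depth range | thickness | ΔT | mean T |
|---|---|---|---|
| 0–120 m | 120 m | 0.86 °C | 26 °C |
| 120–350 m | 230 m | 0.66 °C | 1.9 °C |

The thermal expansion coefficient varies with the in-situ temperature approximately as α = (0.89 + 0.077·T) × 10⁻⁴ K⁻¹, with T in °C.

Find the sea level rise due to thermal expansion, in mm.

Δh ≈ 45.6 mm

Layer 1: α = (0.89 + 0.077×26)×10⁻⁴ = 2.892×10⁻⁴ K⁻¹
Layer 2: α = (0.89 + 0.077×1.9)×10⁻⁴ = 1.0363×10⁻⁴ K⁻¹
0–120 m: 120 × 0.86 × 2.892×10⁻⁴ = 0.02984544 m
230 × 0.66 × 1.0363×10⁻⁴ = 0.015731034 m
Δh = 0.02984544 + 0.015731034 = 0.045576474 m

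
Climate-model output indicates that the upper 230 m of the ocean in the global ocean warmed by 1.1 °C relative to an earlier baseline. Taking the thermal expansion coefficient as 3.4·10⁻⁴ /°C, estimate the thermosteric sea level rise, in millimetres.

Δh ≈ 86.0 mm

Δh = αΔT·H = 3.4×10⁻⁴ × 1.1 × 230 = 0.08602 m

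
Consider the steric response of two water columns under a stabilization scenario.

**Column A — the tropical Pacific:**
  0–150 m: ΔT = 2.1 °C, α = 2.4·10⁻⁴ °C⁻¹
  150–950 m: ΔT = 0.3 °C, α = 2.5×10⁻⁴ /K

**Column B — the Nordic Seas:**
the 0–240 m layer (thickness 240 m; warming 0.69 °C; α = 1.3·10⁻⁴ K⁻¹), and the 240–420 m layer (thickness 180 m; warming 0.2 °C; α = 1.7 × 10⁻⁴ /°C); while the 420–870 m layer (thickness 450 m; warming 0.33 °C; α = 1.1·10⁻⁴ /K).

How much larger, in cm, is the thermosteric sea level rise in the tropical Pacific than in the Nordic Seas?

9.2 cm

A 0–150 m: 150 × 2.4×10⁻⁴ × 2.1 = 0.07560 m
A Layer 2: 0.3 × 2.5×10⁻⁴ × 800 = 0.06000 m
A total: 0.13560 m
B Layer 1: 0.69 × 240 × 1.3×10⁻⁴ = 0.021528 m
B 1.7×10⁻⁴ × 180 × 0.2 = 0.00612 m
B Layer 3: 1.1×10⁻⁴ × 450 × 0.33 = 0.016335 m
B total: 0.043983 m
Difference: 0.13560 − 0.043983 = 0.091617 m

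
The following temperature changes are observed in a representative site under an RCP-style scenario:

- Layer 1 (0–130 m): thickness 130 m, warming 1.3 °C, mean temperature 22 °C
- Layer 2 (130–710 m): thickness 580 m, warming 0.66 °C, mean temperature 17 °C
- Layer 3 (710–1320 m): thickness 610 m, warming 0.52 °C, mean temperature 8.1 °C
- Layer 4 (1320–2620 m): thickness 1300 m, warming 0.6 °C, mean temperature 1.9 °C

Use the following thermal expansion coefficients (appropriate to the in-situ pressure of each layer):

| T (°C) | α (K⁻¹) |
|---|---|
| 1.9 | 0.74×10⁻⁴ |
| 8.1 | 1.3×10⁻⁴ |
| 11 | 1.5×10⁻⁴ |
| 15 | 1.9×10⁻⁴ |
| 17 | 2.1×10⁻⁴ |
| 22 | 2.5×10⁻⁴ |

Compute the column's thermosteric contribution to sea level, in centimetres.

Layer 1 at 22 °C → α = 2.5×10⁻⁴ K⁻¹
Layer 2 at 17 °C → α = 2.1×10⁻⁴ K⁻¹
Layer 3 at 8.1 °C → α = 1.3×10⁻⁴ K⁻¹
Layer 4 at 1.9 °C → α = 0.74×10⁻⁴ K⁻¹
Layer 1: 130 × 2.5×10⁻⁴ × 1.3 = 0.04225 m
130–710 m: 0.66 × 2.1×10⁻⁴ × 580 = 0.080388 m
710–1320 m: 1.3×10⁻⁴ × 0.52 × 610 = 0.041236 m
Layer 4: 1300 × 0.6 × 0.74×10⁻⁴ = 0.05772 m
Δh = 0.04225 + 0.080388 + 0.041236 + 0.05772 = 0.221594 m ≈ 22 cm

22 cm of thermosteric rise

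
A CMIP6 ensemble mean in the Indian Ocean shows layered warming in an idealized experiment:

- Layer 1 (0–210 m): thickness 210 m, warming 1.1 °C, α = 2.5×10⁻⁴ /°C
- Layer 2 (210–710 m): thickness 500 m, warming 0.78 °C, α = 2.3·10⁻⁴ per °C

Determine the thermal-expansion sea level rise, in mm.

Layer 1: 1.1 × 2.5×10⁻⁴ × 210 = 0.05775 m
210–710 m: 0.78 × 2.3×10⁻⁴ × 500 = 0.08970 m
Δh = 0.05775 + 0.08970 = 0.14745 m

147 mm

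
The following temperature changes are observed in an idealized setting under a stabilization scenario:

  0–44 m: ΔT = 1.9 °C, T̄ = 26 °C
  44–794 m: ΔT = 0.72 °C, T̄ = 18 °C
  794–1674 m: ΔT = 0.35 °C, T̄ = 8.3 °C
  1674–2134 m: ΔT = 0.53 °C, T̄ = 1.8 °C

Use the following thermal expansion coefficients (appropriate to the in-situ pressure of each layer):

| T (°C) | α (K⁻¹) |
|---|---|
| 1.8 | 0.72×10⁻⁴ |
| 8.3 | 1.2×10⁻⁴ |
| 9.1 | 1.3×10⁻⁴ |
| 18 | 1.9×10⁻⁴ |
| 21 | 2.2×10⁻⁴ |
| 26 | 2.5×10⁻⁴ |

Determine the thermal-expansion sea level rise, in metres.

Δh ≈ 0.178 m

Layer 1 at 26 °C → α = 2.5×10⁻⁴ K⁻¹
Layer 2 at 18 °C → α = 1.9×10⁻⁴ K⁻¹
Layer 3 at 8.3 °C → α = 1.2×10⁻⁴ K⁻¹
Layer 4 at 1.8 °C → α = 0.72×10⁻⁴ K⁻¹
Layer 1: 2.5×10⁻⁴ × 1.9 × 44 = 0.02090 m
Layer 2: 0.72 × 750 × 1.9×10⁻⁴ = 0.10260 m
794–1674 m: 880 × 0.35 × 1.2×10⁻⁴ = 0.03696 m
0.53 × 0.72×10⁻⁴ × 460 = 0.0175536 m
Δh = 0.02090 + 0.10260 + 0.03696 + 0.0175536 = 0.1780136 m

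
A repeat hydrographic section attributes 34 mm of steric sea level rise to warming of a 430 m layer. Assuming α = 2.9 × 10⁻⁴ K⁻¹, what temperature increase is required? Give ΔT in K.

about 0.27 K

ΔT = Δh/(αH) = 0.034 / (2.9×10⁻⁴ × 430) ≈ 0.2727 K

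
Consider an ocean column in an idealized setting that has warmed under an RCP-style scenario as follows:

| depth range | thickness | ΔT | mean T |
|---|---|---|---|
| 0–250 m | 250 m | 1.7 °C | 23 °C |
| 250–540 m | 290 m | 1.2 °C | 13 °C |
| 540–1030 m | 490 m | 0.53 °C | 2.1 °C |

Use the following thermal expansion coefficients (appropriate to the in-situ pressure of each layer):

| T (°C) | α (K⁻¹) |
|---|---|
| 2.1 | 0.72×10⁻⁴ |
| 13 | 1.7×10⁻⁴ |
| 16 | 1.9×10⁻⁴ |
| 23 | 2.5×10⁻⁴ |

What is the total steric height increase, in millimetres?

184 mm of thermosteric rise

Layer 1 at 23 °C → α = 2.5×10⁻⁴ K⁻¹
Layer 2 at 13 °C → α = 1.7×10⁻⁴ K⁻¹
Layer 3 at 2.1 °C → α = 0.72×10⁻⁴ K⁻¹
1.7 × 2.5×10⁻⁴ × 250 = 0.10625 m
250–540 m: 1.7×10⁻⁴ × 290 × 1.2 = 0.05916 m
Layer 3: 0.53 × 490 × 0.72×10⁻⁴ = 0.0186984 m
Δh = 0.10625 + 0.05916 + 0.0186984 = 0.1841084 m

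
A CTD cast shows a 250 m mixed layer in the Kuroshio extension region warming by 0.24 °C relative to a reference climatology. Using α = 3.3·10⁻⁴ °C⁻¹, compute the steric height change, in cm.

Δh = αΔT·H = 3.3×10⁻⁴ × 0.24 × 250 = 0.01980 m

1.98 cm of thermosteric rise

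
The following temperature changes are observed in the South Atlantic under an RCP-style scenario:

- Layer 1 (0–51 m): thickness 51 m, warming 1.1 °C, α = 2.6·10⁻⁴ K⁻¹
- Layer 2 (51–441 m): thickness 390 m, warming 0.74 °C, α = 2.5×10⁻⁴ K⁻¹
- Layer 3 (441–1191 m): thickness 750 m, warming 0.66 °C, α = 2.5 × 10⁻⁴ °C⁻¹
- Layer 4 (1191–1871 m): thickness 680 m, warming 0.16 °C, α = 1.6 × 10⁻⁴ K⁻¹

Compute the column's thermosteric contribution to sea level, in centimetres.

Layer 1: 51 × 2.6×10⁻⁴ × 1.1 = 0.014586 m
51–441 m: 0.74 × 2.5×10⁻⁴ × 390 = 0.07215 m
Layer 3: 750 × 0.66 × 2.5×10⁻⁴ = 0.12375 m
Layer 4: 680 × 0.16 × 1.6×10⁻⁴ = 0.017408 m
Δh = 0.014586 + 0.07215 + 0.12375 + 0.017408 = 0.227894 m

Δh = 23 cm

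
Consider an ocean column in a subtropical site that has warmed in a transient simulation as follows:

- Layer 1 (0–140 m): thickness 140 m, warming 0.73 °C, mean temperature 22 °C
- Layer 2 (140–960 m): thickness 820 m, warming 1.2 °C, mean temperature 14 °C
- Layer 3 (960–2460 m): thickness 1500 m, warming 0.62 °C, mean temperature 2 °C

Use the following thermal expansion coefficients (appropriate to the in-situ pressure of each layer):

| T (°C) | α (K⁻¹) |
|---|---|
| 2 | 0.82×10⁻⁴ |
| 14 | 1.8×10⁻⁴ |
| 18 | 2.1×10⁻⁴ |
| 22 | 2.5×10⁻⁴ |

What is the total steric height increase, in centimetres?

Δh = 28 cm

Layer 1 at 22 °C → α = 2.5×10⁻⁴ K⁻¹
Layer 2 at 14 °C → α = 1.8×10⁻⁴ K⁻¹
Layer 3 at 2 °C → α = 0.82×10⁻⁴ K⁻¹
Layer 1: 140 × 0.73 × 2.5×10⁻⁴ = 0.02555 m
140–960 m: 1.8×10⁻⁴ × 820 × 1.2 = 0.17712 m
960–2460 m: 0.62 × 0.82×10⁻⁴ × 1500 = 0.07626 m
Δh = 0.02555 + 0.17712 + 0.07626 = 0.27893 m ≈ 28 cm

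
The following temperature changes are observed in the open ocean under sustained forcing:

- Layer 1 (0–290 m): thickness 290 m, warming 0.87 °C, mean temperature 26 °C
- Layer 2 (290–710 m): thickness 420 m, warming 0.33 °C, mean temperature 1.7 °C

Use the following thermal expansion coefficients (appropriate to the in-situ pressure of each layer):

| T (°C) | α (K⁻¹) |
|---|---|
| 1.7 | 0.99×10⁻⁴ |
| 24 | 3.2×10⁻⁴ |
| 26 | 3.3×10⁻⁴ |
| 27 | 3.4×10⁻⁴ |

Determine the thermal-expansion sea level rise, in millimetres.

97 mm of thermosteric rise

Layer 1 at 26 °C → α = 3.3×10⁻⁴ K⁻¹
Layer 2 at 1.7 °C → α = 0.99×10⁻⁴ K⁻¹
0–290 m: 0.87 × 290 × 3.3×10⁻⁴ = 0.083259 m
Layer 2: 0.99×10⁻⁴ × 420 × 0.33 = 0.0137214 m
Δh = 0.083259 + 0.0137214 = 0.0969804 m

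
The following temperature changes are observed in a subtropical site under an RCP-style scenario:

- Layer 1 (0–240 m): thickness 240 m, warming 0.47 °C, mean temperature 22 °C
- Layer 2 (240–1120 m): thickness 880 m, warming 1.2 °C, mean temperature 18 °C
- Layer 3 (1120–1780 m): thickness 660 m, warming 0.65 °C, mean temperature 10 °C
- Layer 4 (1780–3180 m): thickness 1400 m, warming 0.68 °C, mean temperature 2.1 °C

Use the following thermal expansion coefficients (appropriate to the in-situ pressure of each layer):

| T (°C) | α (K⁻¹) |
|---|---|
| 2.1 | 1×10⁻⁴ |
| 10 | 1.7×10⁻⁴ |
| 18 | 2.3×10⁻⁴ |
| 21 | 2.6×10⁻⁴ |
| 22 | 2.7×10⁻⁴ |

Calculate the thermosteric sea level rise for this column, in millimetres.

440 mm of thermosteric rise

Layer 1 at 22 °C → α = 2.7×10⁻⁴ K⁻¹
Layer 2 at 18 °C → α = 2.3×10⁻⁴ K⁻¹
Layer 3 at 10 °C → α = 1.7×10⁻⁴ K⁻¹
Layer 4 at 2.1 °C → α = 1×10⁻⁴ K⁻¹
0.47 × 2.7×10⁻⁴ × 240 = 0.030456 m
Layer 2: 880 × 2.3×10⁻⁴ × 1.2 = 0.24288 m
0.65 × 1.7×10⁻⁴ × 660 = 0.07293 m
Layer 4: 0.68 × 1×10⁻⁴ × 1400 = 0.09520 m
Δh = 0.030456 + 0.24288 + 0.07293 + 0.09520 = 0.441466 m ≈ 440 mm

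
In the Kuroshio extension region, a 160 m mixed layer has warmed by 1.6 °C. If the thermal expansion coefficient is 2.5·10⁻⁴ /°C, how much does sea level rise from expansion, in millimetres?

Δh = αΔT·H = 2.5×10⁻⁴ × 1.6 × 160 = 0.06400 m

about 64 mm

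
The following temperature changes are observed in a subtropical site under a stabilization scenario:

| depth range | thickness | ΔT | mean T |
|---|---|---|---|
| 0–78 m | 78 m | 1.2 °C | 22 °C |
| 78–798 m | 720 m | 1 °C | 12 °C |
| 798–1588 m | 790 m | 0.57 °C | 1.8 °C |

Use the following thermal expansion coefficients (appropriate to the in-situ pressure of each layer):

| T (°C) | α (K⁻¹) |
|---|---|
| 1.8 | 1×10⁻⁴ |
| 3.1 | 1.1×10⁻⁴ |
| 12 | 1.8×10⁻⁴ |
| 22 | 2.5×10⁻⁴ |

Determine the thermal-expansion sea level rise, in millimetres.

Layer 1 at 22 °C → α = 2.5×10⁻⁴ K⁻¹
Layer 2 at 12 °C → α = 1.8×10⁻⁴ K⁻¹
Layer 3 at 1.8 °C → α = 1×10⁻⁴ K⁻¹
Layer 1: 1.2 × 78 × 2.5×10⁻⁴ = 0.02340 m
Layer 2: 1 × 720 × 1.8×10⁻⁴ = 0.12960 m
Layer 3: 790 × 1×10⁻⁴ × 0.57 = 0.04503 m
Δh = 0.02340 + 0.12960 + 0.04503 = 0.19803 m ≈ 200 mm

200 mm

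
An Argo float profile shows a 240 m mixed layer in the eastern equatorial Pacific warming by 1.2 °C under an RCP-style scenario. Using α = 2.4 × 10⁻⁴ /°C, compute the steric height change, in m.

Δh = αΔT·H = 2.4×10⁻⁴ × 1.2 × 240 = 0.06912 m

Δh ≈ 0.0691 m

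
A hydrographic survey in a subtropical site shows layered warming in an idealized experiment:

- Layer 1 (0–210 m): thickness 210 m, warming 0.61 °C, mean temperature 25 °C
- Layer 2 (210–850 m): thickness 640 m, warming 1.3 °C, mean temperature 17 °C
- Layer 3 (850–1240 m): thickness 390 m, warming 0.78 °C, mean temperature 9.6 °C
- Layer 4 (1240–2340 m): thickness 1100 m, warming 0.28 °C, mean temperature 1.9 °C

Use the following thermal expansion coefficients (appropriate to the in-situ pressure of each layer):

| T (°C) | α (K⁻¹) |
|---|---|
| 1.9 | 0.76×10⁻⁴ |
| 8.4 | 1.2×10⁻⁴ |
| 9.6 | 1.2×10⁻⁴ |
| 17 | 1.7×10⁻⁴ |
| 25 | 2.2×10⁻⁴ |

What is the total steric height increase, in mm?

Layer 1 at 25 °C → α = 2.2×10⁻⁴ K⁻¹
Layer 2 at 17 °C → α = 1.7×10⁻⁴ K⁻¹
Layer 3 at 9.6 °C → α = 1.2×10⁻⁴ K⁻¹
Layer 4 at 1.9 °C → α = 0.76×10⁻⁴ K⁻¹
210 × 0.61 × 2.2×10⁻⁴ = 0.028182 m
Layer 2: 640 × 1.3 × 1.7×10⁻⁴ = 0.14144 m
0.78 × 1.2×10⁻⁴ × 390 = 0.036504 m
0.28 × 1100 × 0.76×10⁻⁴ = 0.023408 m
Δh = 0.028182 + 0.14144 + 0.036504 + 0.023408 = 0.229534 m

230 mm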